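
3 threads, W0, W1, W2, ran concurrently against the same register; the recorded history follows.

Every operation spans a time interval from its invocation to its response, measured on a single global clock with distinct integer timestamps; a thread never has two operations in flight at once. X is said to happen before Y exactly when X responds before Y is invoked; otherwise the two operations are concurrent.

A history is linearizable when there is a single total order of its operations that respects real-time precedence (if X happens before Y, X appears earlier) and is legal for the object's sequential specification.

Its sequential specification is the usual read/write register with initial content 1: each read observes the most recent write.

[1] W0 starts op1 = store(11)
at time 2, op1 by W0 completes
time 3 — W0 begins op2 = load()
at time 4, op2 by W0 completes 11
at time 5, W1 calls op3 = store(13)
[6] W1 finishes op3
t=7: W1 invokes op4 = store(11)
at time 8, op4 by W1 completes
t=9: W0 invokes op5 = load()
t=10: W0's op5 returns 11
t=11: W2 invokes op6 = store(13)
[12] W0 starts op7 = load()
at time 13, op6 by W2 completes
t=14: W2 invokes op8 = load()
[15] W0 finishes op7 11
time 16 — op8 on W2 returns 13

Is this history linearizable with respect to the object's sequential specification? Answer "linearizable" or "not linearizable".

linearizable

one valid linearization: op1, op2, op3, op4, op5, op7, op6, op8
1. op1 store(11), leaving value 11
2. op2 load() → 11, leaving value 11
3. op3 store(13), leaving value 13
4. op4 store(11), leaving value 11
5. op5 load() → 11, leaving value 11
6. op7 load() → 11, leaving value 11
7. op6 store(13), leaving value 13
8. op8 load() → 13, leaving value 13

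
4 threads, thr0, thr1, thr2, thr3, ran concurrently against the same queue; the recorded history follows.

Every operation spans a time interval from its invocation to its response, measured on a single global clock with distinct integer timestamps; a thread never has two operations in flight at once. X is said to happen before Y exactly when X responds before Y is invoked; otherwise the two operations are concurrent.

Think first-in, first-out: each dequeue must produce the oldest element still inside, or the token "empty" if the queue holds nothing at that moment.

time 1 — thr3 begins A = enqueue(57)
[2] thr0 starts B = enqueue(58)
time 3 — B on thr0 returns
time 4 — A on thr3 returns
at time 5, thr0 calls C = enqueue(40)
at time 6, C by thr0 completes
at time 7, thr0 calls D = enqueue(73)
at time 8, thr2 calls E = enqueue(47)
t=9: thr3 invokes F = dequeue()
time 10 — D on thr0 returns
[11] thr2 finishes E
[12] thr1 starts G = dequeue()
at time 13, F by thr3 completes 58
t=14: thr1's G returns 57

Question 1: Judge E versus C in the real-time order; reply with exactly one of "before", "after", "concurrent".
after

E spans [8,11], C spans [5,6]
resp(C)=6 < inv(E)=8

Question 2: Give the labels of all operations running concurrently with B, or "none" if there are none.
A

B spans [2,3]; an op avoiding the whole window 2..3 is ordered, any other is concurrent
A [1,4]: concurrent
C [5,6]: after
D [7,10]: after
E [8,11]: after
F [9,13]: after
G [12,14]: after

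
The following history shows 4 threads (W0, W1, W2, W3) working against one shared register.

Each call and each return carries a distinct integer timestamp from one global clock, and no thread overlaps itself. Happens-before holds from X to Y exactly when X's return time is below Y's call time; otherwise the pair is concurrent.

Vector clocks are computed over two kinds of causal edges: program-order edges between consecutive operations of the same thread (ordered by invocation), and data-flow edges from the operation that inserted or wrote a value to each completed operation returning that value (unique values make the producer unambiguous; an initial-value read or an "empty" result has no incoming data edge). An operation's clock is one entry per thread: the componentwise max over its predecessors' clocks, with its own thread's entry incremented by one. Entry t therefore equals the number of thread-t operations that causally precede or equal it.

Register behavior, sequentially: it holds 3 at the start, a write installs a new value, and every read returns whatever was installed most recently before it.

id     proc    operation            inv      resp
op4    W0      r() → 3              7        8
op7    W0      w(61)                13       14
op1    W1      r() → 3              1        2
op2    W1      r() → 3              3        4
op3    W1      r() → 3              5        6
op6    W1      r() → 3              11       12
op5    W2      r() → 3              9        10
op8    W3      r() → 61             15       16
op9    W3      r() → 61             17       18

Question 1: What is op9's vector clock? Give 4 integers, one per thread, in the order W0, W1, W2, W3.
(2, 0, 0, 2)

root op op5, invoked 9: fresh clock plus W2's own tick → (0, 0, 1, 0)
root op op1, invoked 1: fresh clock plus W1's own tick → (0, 1, 0, 0)
root op op4, invoked 7: fresh clock plus W0's own tick → (1, 0, 0, 0)
invoked at 3, op2 merges VC(op1)=(0, 1, 0, 0) and bumps W1's slot → (0, 2, 0, 0)
invoked at 13, op7 merges VC(op4)=(1, 0, 0, 0) and bumps W0's slot → (2, 0, 0, 0)
invoked at 5, op3 merges VC(op2)=(0, 2, 0, 0) and bumps W1's slot → (0, 3, 0, 0)
invoked at 15, op8 merges VC(op7)=(2, 0, 0, 0) and bumps W3's slot → (2, 0, 0, 1)
invoked at 11, op6 merges VC(op3)=(0, 3, 0, 0) and bumps W1's slot → (0, 4, 0, 0)
invoked at 17, op9 merges VC(op7)=(2, 0, 0, 0), VC(op8)=(2, 0, 0, 1) and bumps W3's slot → (2, 0, 0, 2)
target: VC(op9) = (2, 0, 0, 2)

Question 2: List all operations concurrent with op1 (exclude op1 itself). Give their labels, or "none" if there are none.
none

op1 spans [1,2]; an op avoiding the whole window 1..2 is ordered, any other is concurrent
op2 [3,4]: after
op3 [5,6]: after
op4 [7,8]: after
op5 [9,10]: after
op6 [11,12]: after
op7 [13,14]: after
op8 [15,16]: after
op9 [17,18]: after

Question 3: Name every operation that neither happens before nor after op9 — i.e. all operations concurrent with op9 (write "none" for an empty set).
none

op9 spans [17,18]: anything still running between times 17 and 18 counts as concurrent
op1 [1,2]: before
op2 [3,4]: before
op3 [5,6]: before
op4 [7,8]: before
op5 [9,10]: before
op6 [11,12]: before
op7 [13,14]: before
op8 [15,16]: before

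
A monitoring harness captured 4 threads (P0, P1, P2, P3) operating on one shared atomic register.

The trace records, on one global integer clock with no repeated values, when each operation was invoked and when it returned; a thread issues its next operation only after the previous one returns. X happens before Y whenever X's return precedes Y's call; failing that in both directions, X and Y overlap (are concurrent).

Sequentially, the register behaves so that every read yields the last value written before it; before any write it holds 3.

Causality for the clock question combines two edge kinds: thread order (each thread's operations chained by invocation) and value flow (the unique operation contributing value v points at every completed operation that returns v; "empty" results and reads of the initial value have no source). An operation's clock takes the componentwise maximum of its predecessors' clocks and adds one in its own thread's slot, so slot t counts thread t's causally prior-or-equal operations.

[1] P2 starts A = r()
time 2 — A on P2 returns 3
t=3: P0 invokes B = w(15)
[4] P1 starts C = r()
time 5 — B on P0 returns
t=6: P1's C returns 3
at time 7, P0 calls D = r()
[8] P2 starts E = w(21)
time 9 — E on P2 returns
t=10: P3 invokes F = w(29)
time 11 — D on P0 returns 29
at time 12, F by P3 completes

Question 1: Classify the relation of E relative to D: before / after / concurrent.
concurrent

E spans [8,9], D spans [7,11]
the intervals overlap in both directions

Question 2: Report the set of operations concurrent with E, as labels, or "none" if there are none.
D

E runs from 8 to 9; window-overlapping ops are concurrent
A [1,2]: before
B [3,5]: before
C [4,6]: before
D [7,11]: concurrent
F [10,12]: after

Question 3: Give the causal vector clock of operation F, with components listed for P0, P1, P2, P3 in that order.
(0, 0, 0, 1)

VC(F, invoked at 10): no causal predecessors; +1 on P3 → (0, 0, 0, 1)
VC(A, invoked at 1): no causal predecessors; +1 on P2 → (0, 0, 1, 0)
VC(C, invoked at 4): no causal predecessors; +1 on P1 → (0, 1, 0, 0)
VC(B, invoked at 3): no causal predecessors; +1 on P0 → (1, 0, 0, 0)
from VC(A)=(0, 0, 1, 0), E (invoked 8) maxes components and bumps P2 → (0, 0, 2, 0)
from VC(B)=(1, 0, 0, 0), VC(F)=(0, 0, 0, 1), D (invoked 7) maxes components and bumps P0 → (2, 0, 0, 1)
target: VC(F) = (0, 0, 0, 1)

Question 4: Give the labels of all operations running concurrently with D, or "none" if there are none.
E, F

D spans [7,11]: anything still running between times 7 and 11 counts as concurrent
A [1,2]: before
B [3,5]: before
C [4,6]: before
E [8,9]: concurrent
F [10,12]: concurrent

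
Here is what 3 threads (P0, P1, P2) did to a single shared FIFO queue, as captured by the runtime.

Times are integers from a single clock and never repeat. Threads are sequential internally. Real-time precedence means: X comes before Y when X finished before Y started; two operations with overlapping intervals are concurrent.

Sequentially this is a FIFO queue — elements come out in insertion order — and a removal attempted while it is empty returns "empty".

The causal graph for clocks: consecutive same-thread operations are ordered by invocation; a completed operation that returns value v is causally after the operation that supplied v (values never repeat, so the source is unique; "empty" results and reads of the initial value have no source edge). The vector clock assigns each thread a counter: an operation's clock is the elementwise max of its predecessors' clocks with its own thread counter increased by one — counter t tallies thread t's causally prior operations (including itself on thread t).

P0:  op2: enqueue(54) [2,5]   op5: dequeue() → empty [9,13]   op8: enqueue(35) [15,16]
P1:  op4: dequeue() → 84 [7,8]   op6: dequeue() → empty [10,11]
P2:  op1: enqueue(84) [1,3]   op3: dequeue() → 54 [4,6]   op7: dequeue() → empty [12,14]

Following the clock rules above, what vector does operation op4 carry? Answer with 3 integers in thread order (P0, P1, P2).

(0, 1, 1)

root op op1, invoked 1: fresh clock plus P2's own tick → (0, 0, 1)
root op op2, invoked 2: fresh clock plus P0's own tick → (1, 0, 0)
merge at op4 (invoked 7): VC(op1)=(0, 0, 1), own-thread bump on P1 → (0, 1, 1)
merge at op5 (invoked 9): VC(op2)=(1, 0, 0), own-thread bump on P0 → (2, 0, 0)
merge at op6 (invoked 10): VC(op4)=(0, 1, 1), own-thread bump on P1 → (0, 2, 1)
merge at op3 (invoked 4): VC(op1)=(0, 0, 1), VC(op2)=(1, 0, 0), own-thread bump on P2 → (1, 0, 2)
merge at op8 (invoked 15): VC(op5)=(2, 0, 0), own-thread bump on P0 → (3, 0, 0)
merge at op7 (invoked 12): VC(op3)=(1, 0, 2), own-thread bump on P2 → (1, 0, 3)
target: VC(op4) = (0, 1, 1)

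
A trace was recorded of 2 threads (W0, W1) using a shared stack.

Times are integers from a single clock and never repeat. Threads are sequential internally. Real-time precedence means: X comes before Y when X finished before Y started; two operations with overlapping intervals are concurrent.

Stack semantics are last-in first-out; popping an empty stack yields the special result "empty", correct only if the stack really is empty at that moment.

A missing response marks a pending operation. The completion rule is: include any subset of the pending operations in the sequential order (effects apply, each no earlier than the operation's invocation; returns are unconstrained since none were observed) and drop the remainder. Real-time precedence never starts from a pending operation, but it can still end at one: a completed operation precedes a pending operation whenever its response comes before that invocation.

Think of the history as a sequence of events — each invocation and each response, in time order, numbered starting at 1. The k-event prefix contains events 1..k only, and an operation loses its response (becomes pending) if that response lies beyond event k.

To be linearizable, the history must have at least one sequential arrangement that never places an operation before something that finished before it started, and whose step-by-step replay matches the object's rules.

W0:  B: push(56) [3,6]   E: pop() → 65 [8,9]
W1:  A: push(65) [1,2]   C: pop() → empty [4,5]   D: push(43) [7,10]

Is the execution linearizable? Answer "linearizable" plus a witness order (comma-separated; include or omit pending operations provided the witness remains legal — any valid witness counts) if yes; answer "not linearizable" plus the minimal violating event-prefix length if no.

not linearizable — minimal violating prefix: 5 events

the violation lands at event 5, C's response at time 5: events 1..4 linearize, events 1..5 do not
exactly one order of the 2 completed ops respects real time; the stack replay fails
include/drop combinations of the 1 pending operation (B) were all tried; none helps
for example A, C (pending dropped) fails at step 2: C pop() → empty is not legal there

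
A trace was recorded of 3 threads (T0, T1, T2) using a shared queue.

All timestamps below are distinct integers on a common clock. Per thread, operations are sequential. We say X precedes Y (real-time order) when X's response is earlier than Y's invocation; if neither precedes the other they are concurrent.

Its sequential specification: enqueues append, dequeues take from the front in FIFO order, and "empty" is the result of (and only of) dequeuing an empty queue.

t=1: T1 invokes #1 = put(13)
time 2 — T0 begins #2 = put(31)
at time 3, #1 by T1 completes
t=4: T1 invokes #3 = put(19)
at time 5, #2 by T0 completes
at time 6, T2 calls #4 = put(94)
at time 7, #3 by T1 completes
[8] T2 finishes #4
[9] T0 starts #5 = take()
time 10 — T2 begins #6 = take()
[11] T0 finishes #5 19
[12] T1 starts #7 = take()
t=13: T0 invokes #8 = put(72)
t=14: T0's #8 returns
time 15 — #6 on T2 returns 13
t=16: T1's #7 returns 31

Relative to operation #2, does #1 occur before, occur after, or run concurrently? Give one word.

#1 spans [1,3], #2 spans [2,5]
the intervals overlap in both directions

concurrent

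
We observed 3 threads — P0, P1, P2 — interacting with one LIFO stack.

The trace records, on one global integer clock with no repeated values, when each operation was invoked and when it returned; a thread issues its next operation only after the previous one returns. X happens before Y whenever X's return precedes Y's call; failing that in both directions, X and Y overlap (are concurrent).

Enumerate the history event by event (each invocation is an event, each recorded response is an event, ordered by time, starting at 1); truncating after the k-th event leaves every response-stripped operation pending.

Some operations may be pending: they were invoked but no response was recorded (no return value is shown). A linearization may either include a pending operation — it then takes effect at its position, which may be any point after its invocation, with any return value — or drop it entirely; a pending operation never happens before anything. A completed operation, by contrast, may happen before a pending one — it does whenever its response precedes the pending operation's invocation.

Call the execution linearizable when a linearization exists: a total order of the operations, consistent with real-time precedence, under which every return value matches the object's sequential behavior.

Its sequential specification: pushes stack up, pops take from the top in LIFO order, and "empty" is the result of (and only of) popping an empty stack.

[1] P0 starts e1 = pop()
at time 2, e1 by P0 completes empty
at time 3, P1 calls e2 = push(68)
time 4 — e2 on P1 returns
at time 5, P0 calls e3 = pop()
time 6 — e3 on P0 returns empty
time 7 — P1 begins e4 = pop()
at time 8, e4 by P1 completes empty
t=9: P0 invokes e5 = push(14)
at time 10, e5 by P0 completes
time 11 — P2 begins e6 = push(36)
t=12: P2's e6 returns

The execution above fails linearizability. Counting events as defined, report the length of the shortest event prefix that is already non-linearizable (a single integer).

events 1..5 are still linearizable — one witness is e1, e2:
after step 1 (e1 pop() → empty): stack <>
after step 2 (e2 push(68)): stack <68>
include event 6 — e3 responding at 6 — and every candidate order breaks
one such order, e1, e2, e3, breaks at step 3 where e3 pop() → empty is illegal

6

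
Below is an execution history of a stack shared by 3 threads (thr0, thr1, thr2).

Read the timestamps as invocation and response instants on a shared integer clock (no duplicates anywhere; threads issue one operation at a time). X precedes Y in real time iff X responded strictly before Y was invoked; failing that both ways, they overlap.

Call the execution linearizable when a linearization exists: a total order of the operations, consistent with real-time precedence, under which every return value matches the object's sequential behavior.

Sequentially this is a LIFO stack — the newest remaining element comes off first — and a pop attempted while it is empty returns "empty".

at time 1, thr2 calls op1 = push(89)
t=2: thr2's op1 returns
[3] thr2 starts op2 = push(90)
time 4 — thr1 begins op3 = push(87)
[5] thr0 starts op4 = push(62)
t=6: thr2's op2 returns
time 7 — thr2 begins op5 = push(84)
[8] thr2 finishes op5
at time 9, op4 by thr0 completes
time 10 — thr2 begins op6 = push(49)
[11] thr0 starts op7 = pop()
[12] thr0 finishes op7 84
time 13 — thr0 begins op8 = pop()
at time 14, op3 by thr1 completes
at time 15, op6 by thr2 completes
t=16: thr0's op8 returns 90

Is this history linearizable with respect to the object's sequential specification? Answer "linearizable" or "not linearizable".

witness order: op1, op3, op4, op2, op5, op7, op8, op6
after step 1 (op1 push(89)): stack <89>
after step 2 (op3 push(87)): stack <89,87>
after step 3 (op4 push(62)): stack <89,87,62>
after step 4 (op2 push(90)): stack <89,87,62,90>
after step 5 (op5 push(84)): stack <89,87,62,90,84>
after step 6 (op7 pop() → 84): stack <89,87,62,90>
after step 7 (op8 pop() → 90): stack <89,87,62>
after step 8 (op6 push(49)): stack <89,87,62,49>

linearizable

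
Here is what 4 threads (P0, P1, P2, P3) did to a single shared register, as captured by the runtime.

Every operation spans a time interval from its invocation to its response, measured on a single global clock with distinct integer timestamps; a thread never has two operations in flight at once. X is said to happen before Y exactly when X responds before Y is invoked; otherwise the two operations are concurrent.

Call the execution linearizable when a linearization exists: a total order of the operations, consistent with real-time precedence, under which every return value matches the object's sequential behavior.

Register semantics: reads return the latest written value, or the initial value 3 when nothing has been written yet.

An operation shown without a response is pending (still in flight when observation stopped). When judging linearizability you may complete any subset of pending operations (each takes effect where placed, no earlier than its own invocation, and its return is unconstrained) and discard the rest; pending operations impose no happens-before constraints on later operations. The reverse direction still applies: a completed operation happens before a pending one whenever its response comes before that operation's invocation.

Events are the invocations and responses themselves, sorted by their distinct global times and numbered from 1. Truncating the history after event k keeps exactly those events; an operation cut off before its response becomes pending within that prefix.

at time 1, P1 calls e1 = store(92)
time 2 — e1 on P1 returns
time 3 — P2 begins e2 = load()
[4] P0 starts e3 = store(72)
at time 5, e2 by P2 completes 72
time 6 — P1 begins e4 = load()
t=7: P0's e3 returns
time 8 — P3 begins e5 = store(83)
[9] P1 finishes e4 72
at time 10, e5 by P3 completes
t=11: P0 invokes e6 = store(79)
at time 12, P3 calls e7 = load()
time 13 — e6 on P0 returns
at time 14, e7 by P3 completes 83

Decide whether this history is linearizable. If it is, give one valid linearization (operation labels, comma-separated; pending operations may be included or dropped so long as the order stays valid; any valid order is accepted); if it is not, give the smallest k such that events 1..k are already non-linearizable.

1. e1 store(92), leaving value 92
2. e3 store(72), leaving value 72
3. e2 load() → 72, leaving value 72
4. e4 load() → 72, leaving value 72
5. e5 store(83), leaving value 83
6. e7 load() → 83, leaving value 83
7. e6 store(79), leaving value 79

linearizable — witness: e1, e3, e2, e4, e5, e7, e6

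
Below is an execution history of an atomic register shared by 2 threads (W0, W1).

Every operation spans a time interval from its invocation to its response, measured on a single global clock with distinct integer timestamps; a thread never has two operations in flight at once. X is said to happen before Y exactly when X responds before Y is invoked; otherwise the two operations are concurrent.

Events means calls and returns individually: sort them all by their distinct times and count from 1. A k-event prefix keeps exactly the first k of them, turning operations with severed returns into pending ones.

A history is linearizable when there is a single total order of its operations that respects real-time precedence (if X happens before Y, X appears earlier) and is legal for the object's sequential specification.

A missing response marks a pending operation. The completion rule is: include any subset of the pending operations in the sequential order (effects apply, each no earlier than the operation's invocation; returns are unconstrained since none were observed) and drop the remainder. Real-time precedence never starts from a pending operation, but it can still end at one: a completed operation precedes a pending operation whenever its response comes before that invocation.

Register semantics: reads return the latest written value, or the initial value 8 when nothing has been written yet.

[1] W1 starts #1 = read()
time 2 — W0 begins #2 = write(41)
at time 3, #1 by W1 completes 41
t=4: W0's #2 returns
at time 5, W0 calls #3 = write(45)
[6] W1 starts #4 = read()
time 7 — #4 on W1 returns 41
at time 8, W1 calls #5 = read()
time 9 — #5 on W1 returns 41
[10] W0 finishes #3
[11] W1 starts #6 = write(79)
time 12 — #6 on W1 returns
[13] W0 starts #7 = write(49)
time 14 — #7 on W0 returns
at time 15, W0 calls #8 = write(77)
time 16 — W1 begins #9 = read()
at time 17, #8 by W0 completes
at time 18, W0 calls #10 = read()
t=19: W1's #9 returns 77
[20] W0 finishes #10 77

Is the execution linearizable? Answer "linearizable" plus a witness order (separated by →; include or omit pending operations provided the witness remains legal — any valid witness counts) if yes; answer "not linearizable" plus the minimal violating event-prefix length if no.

after step 1 (#2 write(41)): value 41
after step 2 (#1 read() → 41): value 41
after step 3 (#4 read() → 41): value 41
after step 4 (#5 read() → 41): value 41
after step 5 (#3 write(45)): value 45
after step 6 (#6 write(79)): value 79
after step 7 (#7 write(49)): value 49
after step 8 (#8 write(77)): value 77
after step 9 (#9 read() → 77): value 77
after step 10 (#10 read() → 77): value 77

linearizable — witness: #2 → #1 → #4 → #5 → #3 → #6 → #7 → #8 → #9 → #10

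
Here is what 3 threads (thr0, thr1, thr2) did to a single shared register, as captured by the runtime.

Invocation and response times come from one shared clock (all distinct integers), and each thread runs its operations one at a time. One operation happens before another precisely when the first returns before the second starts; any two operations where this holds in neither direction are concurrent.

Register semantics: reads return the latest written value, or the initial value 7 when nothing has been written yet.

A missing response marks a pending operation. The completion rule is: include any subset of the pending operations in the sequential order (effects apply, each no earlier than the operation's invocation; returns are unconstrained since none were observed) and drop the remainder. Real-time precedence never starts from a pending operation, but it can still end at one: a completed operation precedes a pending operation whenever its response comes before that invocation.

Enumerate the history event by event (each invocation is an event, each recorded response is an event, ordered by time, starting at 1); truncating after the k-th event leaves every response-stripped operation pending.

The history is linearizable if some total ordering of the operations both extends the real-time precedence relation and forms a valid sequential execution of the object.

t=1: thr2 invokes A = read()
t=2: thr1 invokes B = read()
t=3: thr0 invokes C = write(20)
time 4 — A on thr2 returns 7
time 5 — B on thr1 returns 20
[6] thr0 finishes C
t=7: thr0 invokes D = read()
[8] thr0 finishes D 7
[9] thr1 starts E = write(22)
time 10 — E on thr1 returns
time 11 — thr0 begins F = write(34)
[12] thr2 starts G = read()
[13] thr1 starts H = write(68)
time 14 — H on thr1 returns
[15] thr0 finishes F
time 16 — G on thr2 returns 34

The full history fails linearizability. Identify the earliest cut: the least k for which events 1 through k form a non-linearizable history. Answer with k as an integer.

a valid linearization of events 1..7 exists, for instance A, C, B:
after step 1 (A read() → 7): value 7
after step 2 (C write(20)): value 20
after step 3 (B read() → 20): value 20
adding event 8 (D responds at 8) leaves no legal real-time order
take A, B, C, D: step 2 already fails, because B read() → 20 cannot occur there
take A, C, B, D: step 4 already fails, because D read() → 7 cannot occur there

8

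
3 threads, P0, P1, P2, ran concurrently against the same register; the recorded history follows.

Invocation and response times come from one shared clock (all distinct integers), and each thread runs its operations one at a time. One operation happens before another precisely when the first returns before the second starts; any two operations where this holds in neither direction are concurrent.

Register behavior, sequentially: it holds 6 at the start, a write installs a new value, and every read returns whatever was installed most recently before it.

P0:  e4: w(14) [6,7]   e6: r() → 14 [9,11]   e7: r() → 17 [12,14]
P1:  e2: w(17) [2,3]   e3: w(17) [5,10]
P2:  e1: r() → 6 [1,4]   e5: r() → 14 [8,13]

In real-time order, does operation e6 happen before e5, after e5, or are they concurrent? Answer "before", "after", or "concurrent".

concurrent

e6 spans [9,11], e5 spans [8,13]
the intervals overlap in both directions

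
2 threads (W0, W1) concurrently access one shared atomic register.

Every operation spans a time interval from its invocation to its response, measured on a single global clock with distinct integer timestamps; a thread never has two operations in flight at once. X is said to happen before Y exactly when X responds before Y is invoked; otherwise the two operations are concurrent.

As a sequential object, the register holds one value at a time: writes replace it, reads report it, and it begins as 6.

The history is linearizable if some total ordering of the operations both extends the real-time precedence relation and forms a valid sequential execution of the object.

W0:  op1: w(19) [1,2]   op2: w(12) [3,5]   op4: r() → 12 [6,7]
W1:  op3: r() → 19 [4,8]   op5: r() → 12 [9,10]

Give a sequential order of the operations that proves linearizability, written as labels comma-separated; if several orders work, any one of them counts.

op1, op3, op2, op4, op5

after step 1 (op1 w(19)): value 19
after step 2 (op3 r() → 19): value 19
after step 3 (op2 w(12)): value 12
after step 4 (op4 r() → 12): value 12
after step 5 (op5 r() → 12): value 12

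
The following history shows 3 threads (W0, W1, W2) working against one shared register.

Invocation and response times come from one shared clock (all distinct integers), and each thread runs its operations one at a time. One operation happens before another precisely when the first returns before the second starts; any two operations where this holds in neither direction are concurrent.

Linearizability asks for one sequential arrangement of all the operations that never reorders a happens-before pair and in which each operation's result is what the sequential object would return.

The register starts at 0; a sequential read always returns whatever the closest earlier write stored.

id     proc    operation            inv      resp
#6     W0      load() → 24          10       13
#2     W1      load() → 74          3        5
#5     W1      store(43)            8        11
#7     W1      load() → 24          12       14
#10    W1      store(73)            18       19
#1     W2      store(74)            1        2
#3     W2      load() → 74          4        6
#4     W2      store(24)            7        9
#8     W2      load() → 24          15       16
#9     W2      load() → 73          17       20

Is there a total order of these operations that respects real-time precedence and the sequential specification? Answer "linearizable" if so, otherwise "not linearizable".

linearizable

a witness: #1, #2, #3, #5, #4, #6, #7, #8, #10, #9
after step 1 (#1 store(74)): value 74
after step 2 (#2 load() → 74): value 74
after step 3 (#3 load() → 74): value 74
after step 4 (#5 store(43)): value 43
after step 5 (#4 store(24)): value 24
after step 6 (#6 load() → 24): value 24
after step 7 (#7 load() → 24): value 24
after step 8 (#8 load() → 24): value 24
after step 9 (#10 store(73)): value 73
after step 10 (#9 load() → 73): value 73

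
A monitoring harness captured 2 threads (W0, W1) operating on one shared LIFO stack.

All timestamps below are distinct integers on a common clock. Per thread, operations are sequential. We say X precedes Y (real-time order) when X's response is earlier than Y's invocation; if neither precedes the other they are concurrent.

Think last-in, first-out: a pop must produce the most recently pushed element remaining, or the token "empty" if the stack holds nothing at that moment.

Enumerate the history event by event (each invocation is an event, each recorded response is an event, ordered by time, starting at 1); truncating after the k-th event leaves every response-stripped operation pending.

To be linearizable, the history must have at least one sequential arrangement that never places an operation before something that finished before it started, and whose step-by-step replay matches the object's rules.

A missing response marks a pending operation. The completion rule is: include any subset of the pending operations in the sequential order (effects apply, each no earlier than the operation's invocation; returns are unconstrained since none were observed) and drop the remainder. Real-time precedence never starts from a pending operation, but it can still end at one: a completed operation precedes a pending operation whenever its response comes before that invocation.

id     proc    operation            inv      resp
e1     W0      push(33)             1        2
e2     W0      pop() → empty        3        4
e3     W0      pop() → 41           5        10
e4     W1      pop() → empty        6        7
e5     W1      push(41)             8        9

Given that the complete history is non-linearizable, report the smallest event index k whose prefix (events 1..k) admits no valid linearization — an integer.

events 1..3 are linearizable; a witness order is e1:
step 1: e1 push(33) — stack <33>
adding event 4 (e2 responds at 4) leaves no legal real-time order
take e1, e2: step 2 already fails, because e2 pop() → empty cannot occur there

4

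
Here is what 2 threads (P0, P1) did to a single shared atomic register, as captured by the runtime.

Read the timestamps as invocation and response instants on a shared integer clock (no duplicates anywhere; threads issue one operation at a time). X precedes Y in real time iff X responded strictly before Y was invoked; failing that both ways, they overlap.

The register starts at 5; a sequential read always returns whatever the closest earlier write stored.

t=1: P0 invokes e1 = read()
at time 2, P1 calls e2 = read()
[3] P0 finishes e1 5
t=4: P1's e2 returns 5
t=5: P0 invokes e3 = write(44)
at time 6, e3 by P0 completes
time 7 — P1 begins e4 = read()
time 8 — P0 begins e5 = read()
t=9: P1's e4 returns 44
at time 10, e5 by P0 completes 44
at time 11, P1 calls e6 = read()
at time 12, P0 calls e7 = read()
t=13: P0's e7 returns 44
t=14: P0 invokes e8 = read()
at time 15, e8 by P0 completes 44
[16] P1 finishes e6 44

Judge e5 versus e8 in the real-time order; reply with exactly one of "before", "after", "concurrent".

before

e5 spans [8,10], e8 spans [14,15]
resp(e5)=10 < inv(e8)=14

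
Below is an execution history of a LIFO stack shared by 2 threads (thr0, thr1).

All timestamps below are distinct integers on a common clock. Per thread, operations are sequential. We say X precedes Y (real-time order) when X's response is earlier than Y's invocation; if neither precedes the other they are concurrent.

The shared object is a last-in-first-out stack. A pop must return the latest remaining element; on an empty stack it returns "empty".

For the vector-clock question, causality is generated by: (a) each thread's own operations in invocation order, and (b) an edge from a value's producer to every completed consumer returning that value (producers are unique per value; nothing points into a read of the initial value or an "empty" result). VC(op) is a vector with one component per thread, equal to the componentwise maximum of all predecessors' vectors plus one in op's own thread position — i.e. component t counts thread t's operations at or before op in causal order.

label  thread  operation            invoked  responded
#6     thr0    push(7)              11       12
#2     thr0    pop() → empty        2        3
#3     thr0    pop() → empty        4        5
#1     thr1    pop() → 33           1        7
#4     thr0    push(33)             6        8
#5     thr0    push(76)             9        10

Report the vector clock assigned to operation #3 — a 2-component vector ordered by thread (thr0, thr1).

(2, 0)

VC(#2, invoked at 2): no causal predecessors; +1 on thr0 → (1, 0)
#3, invoked 4, takes VC(#2)=(1, 0) under max, adds 1 for thr0 → (2, 0)
#4, invoked 6, takes VC(#3)=(2, 0) under max, adds 1 for thr0 → (3, 0)
#1, invoked 1, takes VC(#4)=(3, 0) under max, adds 1 for thr1 → (3, 1)
#5, invoked 9, takes VC(#4)=(3, 0) under max, adds 1 for thr0 → (4, 0)
#6, invoked 11, takes VC(#5)=(4, 0) under max, adds 1 for thr0 → (5, 0)
target: VC(#3) = (2, 0)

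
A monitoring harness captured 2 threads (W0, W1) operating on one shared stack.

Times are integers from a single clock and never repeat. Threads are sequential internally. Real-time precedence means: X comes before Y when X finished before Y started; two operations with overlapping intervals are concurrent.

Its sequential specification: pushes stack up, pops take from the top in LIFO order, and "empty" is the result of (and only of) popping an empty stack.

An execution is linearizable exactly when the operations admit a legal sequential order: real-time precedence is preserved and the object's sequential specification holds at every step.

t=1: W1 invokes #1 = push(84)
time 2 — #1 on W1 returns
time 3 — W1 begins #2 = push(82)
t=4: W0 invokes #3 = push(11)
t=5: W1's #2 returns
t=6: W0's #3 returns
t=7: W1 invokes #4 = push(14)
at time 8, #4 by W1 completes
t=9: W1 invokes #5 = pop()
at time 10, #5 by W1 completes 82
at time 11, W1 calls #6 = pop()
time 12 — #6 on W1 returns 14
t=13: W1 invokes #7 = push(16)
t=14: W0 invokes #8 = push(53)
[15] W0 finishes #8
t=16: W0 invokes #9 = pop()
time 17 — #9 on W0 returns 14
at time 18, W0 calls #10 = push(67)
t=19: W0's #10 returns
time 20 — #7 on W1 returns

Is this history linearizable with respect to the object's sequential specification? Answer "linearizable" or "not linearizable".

not linearizable

events 1..9 are fine; event 10 — the response of #5 at time 10 — makes the prefix non-linearizable
5 completed operations, 2 real-time-consistent orders — every stack replay fails
sample order #1, #2, #3, #4, #5 stalls at step 5 — #5 pop() → 82 has no legal effect
sample order #1, #3, #2, #4, #5 stalls at step 5 — #5 pop() → 82 has no legal effect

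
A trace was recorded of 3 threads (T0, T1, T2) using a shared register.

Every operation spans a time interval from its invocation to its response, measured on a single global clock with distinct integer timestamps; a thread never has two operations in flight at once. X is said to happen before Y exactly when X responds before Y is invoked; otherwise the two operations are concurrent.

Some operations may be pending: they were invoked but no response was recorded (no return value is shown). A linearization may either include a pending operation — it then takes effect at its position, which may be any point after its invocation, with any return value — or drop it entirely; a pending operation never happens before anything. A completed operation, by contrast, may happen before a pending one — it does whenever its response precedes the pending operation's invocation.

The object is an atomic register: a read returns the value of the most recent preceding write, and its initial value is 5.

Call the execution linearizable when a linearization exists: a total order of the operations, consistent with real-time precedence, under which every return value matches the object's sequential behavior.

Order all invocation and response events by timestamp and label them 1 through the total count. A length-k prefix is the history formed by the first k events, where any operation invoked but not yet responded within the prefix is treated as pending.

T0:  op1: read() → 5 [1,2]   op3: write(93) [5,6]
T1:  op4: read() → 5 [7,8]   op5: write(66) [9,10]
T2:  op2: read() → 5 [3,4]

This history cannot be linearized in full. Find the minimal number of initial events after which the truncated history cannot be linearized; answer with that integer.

events 1..7 are linearizable, e.g. via op1, op2, op3:
step 1: op1 read() → 5 — value 5
step 2: op2 read() → 5 — value 5
step 3: op3 write(93) — value 93
once event 8 joins (op4's response, time 8), exhaustive search finds no witness
for example op1, op2, op3, op4 fails at step 4: op4 read() → 5 is not legal there

8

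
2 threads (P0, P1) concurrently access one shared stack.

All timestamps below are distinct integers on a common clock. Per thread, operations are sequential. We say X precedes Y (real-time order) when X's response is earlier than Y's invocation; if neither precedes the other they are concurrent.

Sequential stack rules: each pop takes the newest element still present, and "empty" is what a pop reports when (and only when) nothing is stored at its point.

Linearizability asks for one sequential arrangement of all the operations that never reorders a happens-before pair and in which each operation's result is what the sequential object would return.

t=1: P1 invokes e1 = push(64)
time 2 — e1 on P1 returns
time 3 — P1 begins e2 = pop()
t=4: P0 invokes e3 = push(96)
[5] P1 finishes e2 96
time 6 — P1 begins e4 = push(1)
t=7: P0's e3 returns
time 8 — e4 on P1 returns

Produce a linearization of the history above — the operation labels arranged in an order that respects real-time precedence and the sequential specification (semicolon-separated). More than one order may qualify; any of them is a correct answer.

after step 1 (e1 push(64)): stack <64>
after step 2 (e3 push(96)): stack <64,96>
after step 3 (e2 pop() → 96): stack <64>
after step 4 (e4 push(1)): stack <64,1>

e1; e3; e2; e4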